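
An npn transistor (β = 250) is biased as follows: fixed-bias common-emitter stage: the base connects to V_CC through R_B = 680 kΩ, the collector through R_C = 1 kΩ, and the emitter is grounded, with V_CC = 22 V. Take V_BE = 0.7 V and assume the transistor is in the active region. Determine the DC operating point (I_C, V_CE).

Base loop: V_CC = I_B·R_B + V_BE, so I_B = (22 − 0.7)/680 kΩ = 0.0313 mA.
In the active region I_C = β·I_B = 250 × 0.0313 = 7.83 mA.
Collector loop: V_CE = V_CC − I_C·R_C = 22 − 7.83×1 = 14.2 V.
Since V_CE = 14.2 V > V_CE(sat) ≈ 0.2 V, the transistor is in the active region as assumed.

I_C ≈ 7.8 mA, V_CE ≈ 14 V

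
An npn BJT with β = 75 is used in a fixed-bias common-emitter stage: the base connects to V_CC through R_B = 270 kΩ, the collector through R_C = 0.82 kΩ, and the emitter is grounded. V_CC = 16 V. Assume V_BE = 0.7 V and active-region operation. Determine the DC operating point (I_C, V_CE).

I_C ≈ 4.2 mA, V_CE ≈ 13 V

Base loop: V_CC = I_B·R_B + V_BE, so I_B = (16 − 0.7)/270 kΩ = 0.0567 mA.
In the active region I_C = β·I_B = 75 × 0.0567 = 4.25 mA.
Collector loop: V_CE = V_CC − I_C·R_C = 16 − 4.25×0.82 = 12.5 V.
Since V_CE = 12.5 V > V_CE(sat) ≈ 0.2 V, the transistor is in the active region as assumed.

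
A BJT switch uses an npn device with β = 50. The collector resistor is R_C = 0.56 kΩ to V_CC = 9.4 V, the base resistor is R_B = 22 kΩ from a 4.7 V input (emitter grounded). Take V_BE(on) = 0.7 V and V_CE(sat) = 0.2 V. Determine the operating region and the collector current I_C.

active; I_C ≈ 9.1 mA

Assume active. Base-emitter loop: I_B = (V_BB − V_BE)/R_B = (4.7 − 0.7)/22 = 0.182 mA.
I_C = β·I_B = 50×0.182 = 9.09 mA.
V_CE = V_CC − I_C·R_C = 9.4 − 9.09×0.56 = 4.31 V > V_CE(sat), so the active-region assumption holds.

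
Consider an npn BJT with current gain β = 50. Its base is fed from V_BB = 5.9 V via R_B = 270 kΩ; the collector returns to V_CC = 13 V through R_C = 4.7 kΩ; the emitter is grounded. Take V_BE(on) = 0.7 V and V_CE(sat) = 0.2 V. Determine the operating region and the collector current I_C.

Assume active. Base-emitter loop: I_B = (V_BB − V_BE)/R_B = (5.9 − 0.7)/270 = 0.0193 mA.
I_C = β·I_B = 50×0.0193 = 0.963 mA.
V_CE = V_CC − I_C·R_C = 13 − 0.963×4.7 = 8.47 V > V_CE(sat), so the active-region assumption holds.

active; I_C ≈ 0.96 mA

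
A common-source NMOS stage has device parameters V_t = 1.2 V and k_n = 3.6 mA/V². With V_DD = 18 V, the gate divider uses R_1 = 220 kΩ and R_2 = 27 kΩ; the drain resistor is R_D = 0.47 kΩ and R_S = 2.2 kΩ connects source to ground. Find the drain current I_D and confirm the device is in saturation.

V_G = V_DD·R_2/(R_1+R_2) = 18×27/247 = 1.97 V.
Assume saturation: I_D = (k_n/2)(V_GS − V_t)² with V_GS = V_G − I_D·R_S = 1.97 − 2.2·I_D.
Substituting gives 8.71·I_D² − 7.08·I_D + 1.06 = 0, with roots I_D = 0.198 or 0.614 mA.
The root I_D = 0.614 mA gives V_GS = 0.616 V ≤ V_t, so take I_D = 0.198 mA.
Then V_GS = 1.53 V and V_DS = V_DD − I_D(R_D+R_S) = 18 − 0.198×2.67 = 17.5 V.
Saturation requires V_DS ≥ V_GS − V_t = 0.332 V; 17.5 ≥ 0.332 ✓.

I_D ≈ 0.2 mA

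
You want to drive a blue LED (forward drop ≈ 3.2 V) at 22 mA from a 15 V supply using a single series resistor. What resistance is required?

The resistor drops V_S − V_D = 15 − 3.2 = 11.8 V at 22 mA.
R = 11.8 V / 22 mA = 0.536 kΩ.

R ≈ 0.54 kΩ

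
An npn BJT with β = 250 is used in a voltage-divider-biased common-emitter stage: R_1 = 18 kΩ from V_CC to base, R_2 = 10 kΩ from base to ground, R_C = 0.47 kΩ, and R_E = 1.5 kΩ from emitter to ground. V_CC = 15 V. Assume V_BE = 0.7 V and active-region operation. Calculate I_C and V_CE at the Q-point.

Thevenize the base divider: V_Th = V_CC·R_2/(R_1+R_2) = 15×10/28 = 5.36 V, R_Th = R_1‖R_2 = 6.43 kΩ.
Base-emitter loop: V_Th = I_B·R_Th + V_BE + (β+1)I_B·R_E, so I_B = (5.36 − 0.7) / (6.43 + 251×1.5) = 0.0122 mA.
I_C = β·I_B = 250×0.0122 = 3.04 mA, and I_E = (β+1)I_B = 3.05 mA.
V_CE = V_CC − I_C·R_C − I_E·R_E = 15 − 3.04×0.47 − 3.05×1.5 = 8.99 V.
V_CE = 8.99 V > 0.2 V confirms active-region operation.

I_C ≈ 3 mA, V_CE ≈ 9 V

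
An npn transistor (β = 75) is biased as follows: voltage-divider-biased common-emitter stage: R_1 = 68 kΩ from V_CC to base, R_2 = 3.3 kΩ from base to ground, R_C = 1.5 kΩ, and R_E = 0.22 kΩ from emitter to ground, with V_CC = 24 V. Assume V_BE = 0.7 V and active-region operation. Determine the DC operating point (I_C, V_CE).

Thevenize the base divider: V_Th = V_CC·R_2/(R_1+R_2) = 24×3.3/71.3 = 1.11 V, R_Th = R_1‖R_2 = 3.15 kΩ.
Base-emitter loop: V_Th = I_B·R_Th + V_BE + (β+1)I_B·R_E, so I_B = (1.11 − 0.7) / (3.15 + 76×0.22) = 0.0207 mA.
I_C = β·I_B = 75×0.0207 = 1.55 mA, and I_E = (β+1)I_B = 1.57 mA.
V_CE = V_CC − I_C·R_C − I_E·R_E = 24 − 1.55×1.5 − 1.57×0.22 = 21.3 V.
V_CE = 21.3 V > 0.2 V confirms active-region operation.

I_C ≈ 1.6 mA, V_CE ≈ 21 V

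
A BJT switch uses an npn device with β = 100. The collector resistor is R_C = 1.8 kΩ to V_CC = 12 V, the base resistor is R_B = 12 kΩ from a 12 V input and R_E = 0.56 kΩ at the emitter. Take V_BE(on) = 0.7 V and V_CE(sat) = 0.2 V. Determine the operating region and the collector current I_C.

Assume active: I_B = (12 − 0.7)/(12 + 101×0.56) = 0.165 mA, I_C = β·I_B = 16.5 mA.
Then V_CE = 12 − 16.5×1.8 − 16.6×0.56 = -27 V < 0.2 V — the active assumption fails.
Re-solve with V_CE = 0.2 V. KCL at the emitter: V_E/R_E = (V_BB−0.7−V_E)/R_B + (V_CC−0.2−V_E)/R_C, giving V_E = 3.09 V.
I_C = (V_CC − 0.2 − V_E)/R_C = (11.8 − 3.09)/1.8 = 4.84 mA.
Check: I_B = (11.3 − 3.09)/12 = 0.684 mA, and β·I_B = 68.4 mA > I_C, confirming saturation.

saturation; I_C ≈ 4.8 mA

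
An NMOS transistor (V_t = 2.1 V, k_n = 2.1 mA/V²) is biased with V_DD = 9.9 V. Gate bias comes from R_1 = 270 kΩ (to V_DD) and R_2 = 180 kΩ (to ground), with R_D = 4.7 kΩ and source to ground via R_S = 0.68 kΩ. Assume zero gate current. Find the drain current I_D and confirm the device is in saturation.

V_G = V_DD·R_2/(R_1+R_2) = 9.9×180/450 = 3.96 V.
Assume saturation: I_D = (k_n/2)(V_GS − V_t)² with V_GS = V_G − I_D·R_S = 3.96 − 0.68·I_D.
Substituting gives 0.486·I_D² − 3.66·I_D + 3.63 = 0, with roots I_D = 1.18 or 6.35 mA.
The root I_D = 6.35 mA gives V_GS = -0.36 V ≤ V_t, so take I_D = 1.18 mA.
Then V_GS = 3.16 V and V_DS = V_DD − I_D(R_D+R_S) = 9.9 − 1.18×5.38 = 3.56 V.
Saturation requires V_DS ≥ V_GS − V_t = 1.06 V; 3.56 ≥ 1.06 ✓.

I_D ≈ 1.2 mA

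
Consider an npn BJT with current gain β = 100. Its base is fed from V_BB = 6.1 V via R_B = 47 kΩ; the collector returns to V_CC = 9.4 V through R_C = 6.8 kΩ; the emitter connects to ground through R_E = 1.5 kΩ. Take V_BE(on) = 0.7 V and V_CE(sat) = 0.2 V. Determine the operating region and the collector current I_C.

saturation; I_C ≈ 1.1 mA

Assume active: I_B = (6.1 − 0.7)/(47 + 101×1.5) = 0.0272 mA, I_C = β·I_B = 2.72 mA.
Then V_CE = 9.4 − 2.72×6.8 − 2.75×1.5 = -13.2 V < 0.2 V — the active assumption fails.
Re-solve with V_CE = 0.2 V. KCL at the emitter: V_E/R_E = (V_BB−0.7−V_E)/R_B + (V_CC−0.2−V_E)/R_C, giving V_E = 1.76 V.
I_C = (V_CC − 0.2 − V_E)/R_C = (9.2 − 1.76)/6.8 = 1.09 mA.
Check: I_B = (5.4 − 1.76)/47 = 0.0775 mA, and β·I_B = 7.75 mA > I_C, confirming saturation.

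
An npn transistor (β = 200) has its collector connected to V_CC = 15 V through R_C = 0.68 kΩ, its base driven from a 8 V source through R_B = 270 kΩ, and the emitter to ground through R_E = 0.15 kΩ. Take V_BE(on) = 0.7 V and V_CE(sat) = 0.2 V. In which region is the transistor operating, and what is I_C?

active; I_C ≈ 4.9 mA

Assume active. Base-emitter loop: I_B = (V_BB − V_BE)/(R_B + (β+1)R_E) = (8 − 0.7)/(270 + 201×0.15) = 0.0243 mA.
I_C = β·I_B = 200×0.0243 = 4.86 mA.
V_CE = V_CC − I_C·R_C − I_E·R_E = 15 − 4.86×0.68 − 4.89×0.15 = 11 V > V_CE(sat), so the active-region assumption holds.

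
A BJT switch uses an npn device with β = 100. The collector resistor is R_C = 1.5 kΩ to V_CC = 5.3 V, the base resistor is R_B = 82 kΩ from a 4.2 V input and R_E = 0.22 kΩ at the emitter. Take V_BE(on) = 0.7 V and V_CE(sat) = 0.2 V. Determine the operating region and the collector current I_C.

Assume active: I_B = (4.2 − 0.7)/(82 + 101×0.22) = 0.0336 mA, I_C = β·I_B = 3.36 mA.
Then V_CE = 5.3 − 3.36×1.5 − 3.39×0.22 = -0.484 V < 0.2 V — the active assumption fails.
Re-solve with V_CE = 0.2 V. KCL at the emitter: V_E/R_E = (V_BB−0.7−V_E)/R_B + (V_CC−0.2−V_E)/R_C, giving V_E = 0.659 V.
I_C = (V_CC − 0.2 − V_E)/R_C = (5.1 − 0.659)/1.5 = 2.96 mA.
Check: I_B = (3.5 − 0.659)/82 = 0.0346 mA, and β·I_B = 3.46 mA > I_C, confirming saturation.

saturation; I_C ≈ 3 mA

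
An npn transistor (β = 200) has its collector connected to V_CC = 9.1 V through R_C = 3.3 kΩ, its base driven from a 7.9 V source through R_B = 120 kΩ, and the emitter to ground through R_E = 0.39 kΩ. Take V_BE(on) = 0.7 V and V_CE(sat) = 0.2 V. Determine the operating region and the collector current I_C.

saturation; I_C ≈ 2.4 mA

Assume active: I_B = (7.9 − 0.7)/(120 + 201×0.39) = 0.0363 mA, I_C = β·I_B = 7.26 mA.
Then V_CE = 9.1 − 7.26×3.3 − 7.29×0.39 = -17.7 V < 0.2 V — the active assumption fails.
Re-solve with V_CE = 0.2 V. KCL at the emitter: V_E/R_E = (V_BB−0.7−V_E)/R_B + (V_CC−0.2−V_E)/R_C, giving V_E = 0.959 V.
I_C = (V_CC − 0.2 − V_E)/R_C = (8.9 − 0.959)/3.3 = 2.41 mA.
Check: I_B = (7.2 − 0.959)/120 = 0.052 mA, and β·I_B = 10.4 mA > I_C, confirming saturation.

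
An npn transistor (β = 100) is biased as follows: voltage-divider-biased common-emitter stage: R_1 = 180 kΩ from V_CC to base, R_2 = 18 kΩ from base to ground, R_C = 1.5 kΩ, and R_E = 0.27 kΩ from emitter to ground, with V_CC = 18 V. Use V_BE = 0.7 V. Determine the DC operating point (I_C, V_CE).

I_C ≈ 2.1 mA, V_CE ≈ 14 V

Thevenize the base divider: V_Th = V_CC·R_2/(R_1+R_2) = 18×18/198 = 1.64 V, R_Th = R_1‖R_2 = 16.4 kΩ.
Base-emitter loop: V_Th = I_B·R_Th + V_BE + (β+1)I_B·R_E, so I_B = (1.64 − 0.7) / (16.4 + 101×0.27) = 0.0215 mA.
I_C = β·I_B = 100×0.0215 = 2.15 mA, and I_E = (β+1)I_B = 2.17 mA.
V_CE = V_CC − I_C·R_C − I_E·R_E = 18 − 2.15×1.5 − 2.17×0.27 = 14.2 V.
V_CE = 14.2 V > 0.2 V confirms active-region operation.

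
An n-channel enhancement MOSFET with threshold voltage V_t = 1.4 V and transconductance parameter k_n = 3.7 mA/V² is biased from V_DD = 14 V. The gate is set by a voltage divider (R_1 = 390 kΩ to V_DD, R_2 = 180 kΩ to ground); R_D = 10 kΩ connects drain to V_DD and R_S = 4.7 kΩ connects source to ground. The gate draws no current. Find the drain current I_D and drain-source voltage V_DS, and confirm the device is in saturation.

I_D ≈ 0.53 mA, V_DS ≈ 6.2 V

V_G = V_DD·R_2/(R_1+R_2) = 14×180/570 = 4.42 V.
Assume saturation: I_D = (k_n/2)(V_GS − V_t)² with V_GS = V_G − I_D·R_S = 4.42 − 4.7·I_D.
Substituting gives 40.9·I_D² − 53.5·I_D + 16.9 = 0, with roots I_D = 0.529 or 0.781 mA.
The root I_D = 0.781 mA gives V_GS = 0.75 V ≤ V_t, so take I_D = 0.529 mA.
Then V_GS = 1.93 V and V_DS = V_DD − I_D(R_D+R_S) = 14 − 0.529×14.7 = 6.22 V.
Saturation requires V_DS ≥ V_GS − V_t = 0.535 V; 6.22 ≥ 0.535 ✓.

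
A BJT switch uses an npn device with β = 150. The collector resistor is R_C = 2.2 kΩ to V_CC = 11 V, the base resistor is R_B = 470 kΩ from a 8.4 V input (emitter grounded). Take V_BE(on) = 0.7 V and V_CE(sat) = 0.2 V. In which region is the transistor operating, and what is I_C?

active; I_C ≈ 2.5 mA

Assume active. Base-emitter loop: I_B = (V_BB − V_BE)/R_B = (8.4 − 0.7)/470 = 0.0164 mA.
I_C = β·I_B = 150×0.0164 = 2.46 mA.
V_CE = V_CC − I_C·R_C = 11 − 2.46×2.2 = 5.59 V > V_CE(sat), so the active-region assumption holds.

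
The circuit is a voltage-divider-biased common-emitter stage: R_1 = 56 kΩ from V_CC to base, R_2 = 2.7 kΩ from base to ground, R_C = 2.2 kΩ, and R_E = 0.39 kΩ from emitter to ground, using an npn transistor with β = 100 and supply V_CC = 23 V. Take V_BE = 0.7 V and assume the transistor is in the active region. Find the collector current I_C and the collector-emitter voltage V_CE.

I_C ≈ 0.85 mA, V_CE ≈ 21 V

Thevenize the base divider: V_Th = V_CC·R_2/(R_1+R_2) = 23×2.7/58.7 = 1.06 V, R_Th = R_1‖R_2 = 2.58 kΩ.
Base-emitter loop: V_Th = I_B·R_Th + V_BE + (β+1)I_B·R_E, so I_B = (1.06 − 0.7) / (2.58 + 101×0.39) = 0.00853 mA.
I_C = β·I_B = 100×0.00853 = 0.853 mA, and I_E = (β+1)I_B = 0.861 mA.
V_CE = V_CC − I_C·R_C − I_E·R_E = 23 − 0.853×2.2 − 0.861×0.39 = 20.8 V.
V_CE = 20.8 V > 0.2 V confirms active-region operation.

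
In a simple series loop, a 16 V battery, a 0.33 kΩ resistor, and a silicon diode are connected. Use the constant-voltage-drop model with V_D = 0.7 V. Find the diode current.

KVL around the loop: 16 = V_D + I·R = 0.7 + I × 0.33 kΩ.
So I = (16 − 0.7) / 0.33 kΩ = 15.3 / 0.33 = 46.4 mA.

I ≈ 46 mA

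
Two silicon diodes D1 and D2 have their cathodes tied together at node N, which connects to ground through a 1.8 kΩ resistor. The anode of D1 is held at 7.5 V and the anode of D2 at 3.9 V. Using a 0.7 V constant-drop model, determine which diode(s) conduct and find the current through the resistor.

Assume both conduct. Then node N would need to be at both 7.5−0.7 = 6.8 V and 3.9−0.7 = 3.2 V, which is impossible.
Assume only D1 conducts: V_N = 7.5 − 0.7 = 6.8 V, so I_R = 6.8/1.8 = 3.78 mA.
Check D2: its anode-to-cathode voltage is 3.9 − 6.8 = -2.9 V < 0.7 V, so it is off. The assumption is consistent.

Only D1 conducts; I_R ≈ 3.8 mA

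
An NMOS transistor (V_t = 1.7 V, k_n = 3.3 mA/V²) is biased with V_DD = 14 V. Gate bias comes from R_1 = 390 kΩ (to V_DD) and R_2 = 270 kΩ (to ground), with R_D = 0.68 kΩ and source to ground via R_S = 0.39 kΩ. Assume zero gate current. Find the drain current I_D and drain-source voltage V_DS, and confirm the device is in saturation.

V_G = V_DD·R_2/(R_1+R_2) = 14×270/660 = 5.73 V.
Assume saturation: I_D = (k_n/2)(V_GS − V_t)² with V_GS = V_G − I_D·R_S = 5.73 − 0.39·I_D.
Substituting gives 0.251·I_D² − 6.18·I_D + 26.8 = 0, with roots I_D = 5.6 or 19 mA.
The root I_D = 19 mA gives V_GS = -1.7 V ≤ V_t, so take I_D = 5.6 mA.
Then V_GS = 3.54 V and V_DS = V_DD − I_D(R_D+R_S) = 14 − 5.6×1.07 = 8.01 V.
Saturation requires V_DS ≥ V_GS − V_t = 1.84 V; 8.01 ≥ 1.84 ✓.

I_D ≈ 5.6 mA, V_DS ≈ 8 V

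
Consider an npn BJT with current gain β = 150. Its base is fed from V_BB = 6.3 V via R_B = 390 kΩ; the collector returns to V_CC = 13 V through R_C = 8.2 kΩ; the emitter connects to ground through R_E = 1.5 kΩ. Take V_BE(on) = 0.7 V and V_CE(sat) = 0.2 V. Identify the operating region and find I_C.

saturation; I_C ≈ 1.3 mA

Assume active: I_B = (6.3 − 0.7)/(390 + 151×1.5) = 0.00908 mA, I_C = β·I_B = 1.36 mA.
Then V_CE = 13 − 1.36×8.2 − 1.37×1.5 = -0.23 V < 0.2 V — the active assumption fails.
Re-solve with V_CE = 0.2 V. KCL at the emitter: V_E/R_E = (V_BB−0.7−V_E)/R_B + (V_CC−0.2−V_E)/R_C, giving V_E = 1.99 V.
I_C = (V_CC − 0.2 − V_E)/R_C = (12.8 − 1.99)/8.2 = 1.32 mA.
Check: I_B = (5.6 − 1.99)/390 = 0.00925 mA, and β·I_B = 1.39 mA > I_C, confirming saturation.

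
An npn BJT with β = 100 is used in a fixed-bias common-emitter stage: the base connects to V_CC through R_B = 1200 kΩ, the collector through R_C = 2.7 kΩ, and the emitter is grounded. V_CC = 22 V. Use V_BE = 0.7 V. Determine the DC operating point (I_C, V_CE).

I_C ≈ 1.8 mA, V_CE ≈ 17 V

Base loop: V_CC = I_B·R_B + V_BE, so I_B = (22 − 0.7)/1200 kΩ = 0.0178 mA.
In the active region I_C = β·I_B = 100 × 0.0178 = 1.78 mA.
Collector loop: V_CE = V_CC − I_C·R_C = 22 − 1.78×2.7 = 17.2 V.
Since V_CE = 17.2 V > V_CE(sat) ≈ 0.2 V, the transistor is in the active region as assumed.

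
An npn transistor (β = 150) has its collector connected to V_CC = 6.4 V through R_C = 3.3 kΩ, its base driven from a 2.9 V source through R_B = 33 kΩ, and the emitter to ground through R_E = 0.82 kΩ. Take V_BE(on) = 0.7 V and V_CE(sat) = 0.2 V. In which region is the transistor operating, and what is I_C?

Assume active: I_B = (2.9 − 0.7)/(33 + 151×0.82) = 0.014 mA, I_C = β·I_B = 2.1 mA.
Then V_CE = 6.4 − 2.1×3.3 − 2.12×0.82 = -2.28 V < 0.2 V — the active assumption fails.
Re-solve with V_CE = 0.2 V. KCL at the emitter: V_E/R_E = (V_BB−0.7−V_E)/R_B + (V_CC−0.2−V_E)/R_C, giving V_E = 1.25 V.
I_C = (V_CC − 0.2 − V_E)/R_C = (6.2 − 1.25)/3.3 = 1.5 mA.
Check: I_B = (2.2 − 1.25)/33 = 0.0287 mA, and β·I_B = 4.31 mA > I_C, confirming saturation.

saturation; I_C ≈ 1.5 mA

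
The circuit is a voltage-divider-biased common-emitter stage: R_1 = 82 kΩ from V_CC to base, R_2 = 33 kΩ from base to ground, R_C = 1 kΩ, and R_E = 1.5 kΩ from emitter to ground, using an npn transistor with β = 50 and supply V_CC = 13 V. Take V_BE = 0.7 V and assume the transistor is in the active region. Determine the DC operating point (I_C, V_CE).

Thevenize the base divider: V_Th = V_CC·R_2/(R_1+R_2) = 13×33/115 = 3.73 V, R_Th = R_1‖R_2 = 23.5 kΩ.
Base-emitter loop: V_Th = I_B·R_Th + V_BE + (β+1)I_B·R_E, so I_B = (3.73 − 0.7) / (23.5 + 51×1.5) = 0.0303 mA.
I_C = β·I_B = 50×0.0303 = 1.51 mA, and I_E = (β+1)I_B = 1.55 mA.
V_CE = V_CC − I_C·R_C − I_E·R_E = 13 − 1.51×1 − 1.55×1.5 = 9.17 V.
V_CE = 9.17 V > 0.2 V confirms active-region operation.

I_C ≈ 1.5 mA, V_CE ≈ 9.2 V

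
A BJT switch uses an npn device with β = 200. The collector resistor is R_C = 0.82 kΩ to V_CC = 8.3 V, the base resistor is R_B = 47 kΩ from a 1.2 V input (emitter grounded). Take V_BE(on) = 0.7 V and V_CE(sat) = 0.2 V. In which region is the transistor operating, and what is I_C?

active; I_C ≈ 2.1 mA

Assume active. Base-emitter loop: I_B = (V_BB − V_BE)/R_B = (1.2 − 0.7)/47 = 0.0106 mA.
I_C = β·I_B = 200×0.0106 = 2.13 mA.
V_CE = V_CC − I_C·R_C = 8.3 − 2.13×0.82 = 6.56 V > V_CE(sat), so the active-region assumption holds.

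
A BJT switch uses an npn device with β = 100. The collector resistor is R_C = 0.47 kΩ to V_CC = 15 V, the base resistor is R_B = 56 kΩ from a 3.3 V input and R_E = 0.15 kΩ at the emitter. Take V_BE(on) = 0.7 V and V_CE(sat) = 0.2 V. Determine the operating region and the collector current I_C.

Assume active. Base-emitter loop: I_B = (V_BB − V_BE)/(R_B + (β+1)R_E) = (3.3 − 0.7)/(56 + 101×0.15) = 0.0365 mA.
I_C = β·I_B = 100×0.0365 = 3.65 mA.
V_CE = V_CC − I_C·R_C − I_E·R_E = 15 − 3.65×0.47 − 3.69×0.15 = 12.7 V > V_CE(sat), so the active-region assumption holds.

active; I_C ≈ 3.7 mA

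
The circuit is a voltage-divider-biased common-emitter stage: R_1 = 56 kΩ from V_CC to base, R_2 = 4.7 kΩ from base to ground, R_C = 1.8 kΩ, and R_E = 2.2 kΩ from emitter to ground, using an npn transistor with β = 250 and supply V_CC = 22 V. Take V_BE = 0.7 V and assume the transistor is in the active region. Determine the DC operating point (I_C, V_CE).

I_C ≈ 0.45 mA, V_CE ≈ 20 V

Thevenize the base divider: V_Th = V_CC·R_2/(R_1+R_2) = 22×4.7/60.7 = 1.7 V, R_Th = R_1‖R_2 = 4.34 kΩ.
Base-emitter loop: V_Th = I_B·R_Th + V_BE + (β+1)I_B·R_E, so I_B = (1.7 − 0.7) / (4.34 + 251×2.2) = 0.0018 mA.
I_C = β·I_B = 250×0.0018 = 0.451 mA, and I_E = (β+1)I_B = 0.453 mA.
V_CE = V_CC − I_C·R_C − I_E·R_E = 22 − 0.451×1.8 − 0.453×2.2 = 20.2 V.
V_CE = 20.2 V > 0.2 V confirms active-region operation.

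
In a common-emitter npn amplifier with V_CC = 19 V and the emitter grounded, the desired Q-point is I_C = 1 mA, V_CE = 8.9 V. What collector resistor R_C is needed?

R_C ≈ 10 kΩ

Collector loop: V_CC = I_C·R_C + V_CE.
R_C = (V_CC − V_CE)/I_C = (19 − 8.9)/1 = 10.1 kΩ.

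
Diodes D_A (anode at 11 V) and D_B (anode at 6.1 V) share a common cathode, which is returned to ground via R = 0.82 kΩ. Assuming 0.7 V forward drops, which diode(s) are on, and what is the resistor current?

Only D_A conducts; I_R ≈ 13 mA

Assume both conduct. Then node N would need to be at both 11−0.7 = 10.3 V and 6.1−0.7 = 5.4 V, which is impossible.
Assume only D_A conducts: V_N = 11 − 0.7 = 10.3 V, so I_R = 10.3/0.82 = 12.6 mA.
Check D_B: its anode-to-cathode voltage is 6.1 − 10.3 = -4.2 V < 0.7 V, so it is off. The assumption is consistent.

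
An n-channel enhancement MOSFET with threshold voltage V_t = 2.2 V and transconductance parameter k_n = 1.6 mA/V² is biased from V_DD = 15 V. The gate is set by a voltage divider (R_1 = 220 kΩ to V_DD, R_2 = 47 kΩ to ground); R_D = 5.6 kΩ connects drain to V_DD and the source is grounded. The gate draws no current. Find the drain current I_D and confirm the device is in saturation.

I_D ≈ 0.16 mA

V_G = V_DD·R_2/(R_1+R_2) = 15×47/267 = 2.64 V. With the source grounded, V_GS = V_G = 2.64 V.
Assume saturation: I_D = (k_n/2)(V_GS − V_t)² = (1.6/2)×(2.64 − 2.2)² = 0.8×0.44² = 0.155 mA.
V_DS = V_DD − I_D·R_D = 15 − 0.155×5.6 = 14.1 V.
Saturation requires V_DS ≥ V_GS − V_t = 0.44 V; 14.1 ≥ 0.44 ✓.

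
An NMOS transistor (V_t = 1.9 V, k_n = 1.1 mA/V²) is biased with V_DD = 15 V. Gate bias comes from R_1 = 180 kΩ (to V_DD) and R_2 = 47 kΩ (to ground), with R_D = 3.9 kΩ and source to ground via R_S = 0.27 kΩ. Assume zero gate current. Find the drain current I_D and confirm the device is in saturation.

I_D ≈ 0.6 mA

V_G = V_DD·R_2/(R_1+R_2) = 15×47/227 = 3.11 V.
Assume saturation: I_D = (k_n/2)(V_GS − V_t)² with V_GS = V_G − I_D·R_S = 3.11 − 0.27·I_D.
Substituting gives 0.0401·I_D² − 1.36·I_D + 0.8 = 0, with roots I_D = 0.599 or 33.3 mA.
The root I_D = 33.3 mA gives V_GS = -5.88 V ≤ V_t, so take I_D = 0.599 mA.
Then V_GS = 2.94 V and V_DS = V_DD − I_D(R_D+R_S) = 15 − 0.599×4.17 = 12.5 V.
Saturation requires V_DS ≥ V_GS − V_t = 1.04 V; 12.5 ≥ 1.04 ✓.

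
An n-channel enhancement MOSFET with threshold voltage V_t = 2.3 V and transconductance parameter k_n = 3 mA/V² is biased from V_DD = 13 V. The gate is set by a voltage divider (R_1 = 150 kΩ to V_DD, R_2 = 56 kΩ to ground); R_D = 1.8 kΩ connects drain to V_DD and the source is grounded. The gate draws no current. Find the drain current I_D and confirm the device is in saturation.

I_D ≈ 2.3 mA

V_G = V_DD·R_2/(R_1+R_2) = 13×56/206 = 3.53 V. With the source grounded, V_GS = V_G = 3.53 V.
Assume saturation: I_D = (k_n/2)(V_GS − V_t)² = (3/2)×(3.53 − 2.3)² = 1.5×1.23² = 2.28 mA.
V_DS = V_DD − I_D·R_D = 13 − 2.28×1.8 = 8.89 V.
Saturation requires V_DS ≥ V_GS − V_t = 1.23 V; 8.89 ≥ 1.23 ✓.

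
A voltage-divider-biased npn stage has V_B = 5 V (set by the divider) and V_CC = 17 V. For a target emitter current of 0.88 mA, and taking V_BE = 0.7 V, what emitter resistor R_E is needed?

R_E ≈ 4.9 kΩ

V_E = V_B − V_BE = 5 − 0.7 = 4.3 V.
R_E = V_E / I_E = 4.3 / 0.88 = 4.89 kΩ.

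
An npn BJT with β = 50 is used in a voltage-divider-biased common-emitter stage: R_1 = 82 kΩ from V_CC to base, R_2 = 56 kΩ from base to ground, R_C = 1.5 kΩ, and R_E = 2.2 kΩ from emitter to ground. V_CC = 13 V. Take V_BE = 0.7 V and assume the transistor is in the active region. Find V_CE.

V_CE ≈ 7.1 V

Thevenize the base divider: V_Th = V_CC·R_2/(R_1+R_2) = 13×56/138 = 5.28 V, R_Th = R_1‖R_2 = 33.3 kΩ.
Base-emitter loop: V_Th = I_B·R_Th + V_BE + (β+1)I_B·R_E, so I_B = (5.28 − 0.7) / (33.3 + 51×2.2) = 0.0315 mA.
I_C = β·I_B = 50×0.0315 = 1.57 mA, and I_E = (β+1)I_B = 1.6 mA.
V_CE = V_CC − I_C·R_C − I_E·R_E = 13 − 1.57×1.5 − 1.6×2.2 = 7.11 V.
V_CE = 7.11 V > 0.2 V confirms active-region operation.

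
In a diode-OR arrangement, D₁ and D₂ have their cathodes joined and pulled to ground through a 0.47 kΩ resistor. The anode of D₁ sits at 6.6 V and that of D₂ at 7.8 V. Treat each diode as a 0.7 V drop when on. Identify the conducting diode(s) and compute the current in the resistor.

Only D₂ conducts; I_R ≈ 15 mA

Assume both conduct. Then node N would need to be at both 6.6−0.7 = 5.9 V and 7.8−0.7 = 7.1 V, which is impossible.
Assume only D₂ conducts: V_N = 7.8 − 0.7 = 7.1 V, so I_R = 7.1/0.47 = 15.1 mA.
Check D₁: its anode-to-cathode voltage is 6.6 − 7.1 = -0.5 V < 0.7 V, so it is off. The assumption is consistent.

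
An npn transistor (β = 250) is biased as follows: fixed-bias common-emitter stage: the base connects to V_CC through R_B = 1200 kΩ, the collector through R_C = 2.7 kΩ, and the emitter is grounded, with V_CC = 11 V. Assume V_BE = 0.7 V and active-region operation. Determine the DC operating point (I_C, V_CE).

I_C ≈ 2.1 mA, V_CE ≈ 5.2 V

Base loop: V_CC = I_B·R_B + V_BE, so I_B = (11 − 0.7)/1200 kΩ = 0.00858 mA.
In the active region I_C = β·I_B = 250 × 0.00858 = 2.15 mA.
Collector loop: V_CE = V_CC − I_C·R_C = 11 − 2.15×2.7 = 5.21 V.
Since V_CE = 5.21 V > V_CE(sat) ≈ 0.2 V, the transistor is in the active region as assumed.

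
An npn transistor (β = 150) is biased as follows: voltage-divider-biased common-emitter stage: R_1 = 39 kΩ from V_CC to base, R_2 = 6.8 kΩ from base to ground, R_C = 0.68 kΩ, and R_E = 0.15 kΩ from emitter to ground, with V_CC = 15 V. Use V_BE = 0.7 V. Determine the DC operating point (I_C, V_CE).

I_C ≈ 8.1 mA, V_CE ≈ 8.3 V

Thevenize the base divider: V_Th = V_CC·R_2/(R_1+R_2) = 15×6.8/45.8 = 2.23 V, R_Th = R_1‖R_2 = 5.79 kΩ.
Base-emitter loop: V_Th = I_B·R_Th + V_BE + (β+1)I_B·R_E, so I_B = (2.23 − 0.7) / (5.79 + 151×0.15) = 0.0537 mA.
I_C = β·I_B = 150×0.0537 = 8.05 mA, and I_E = (β+1)I_B = 8.11 mA.
V_CE = V_CC − I_C·R_C − I_E·R_E = 15 − 8.05×0.68 − 8.11×0.15 = 8.31 V.
V_CE = 8.31 V > 0.2 V confirms active-region operation.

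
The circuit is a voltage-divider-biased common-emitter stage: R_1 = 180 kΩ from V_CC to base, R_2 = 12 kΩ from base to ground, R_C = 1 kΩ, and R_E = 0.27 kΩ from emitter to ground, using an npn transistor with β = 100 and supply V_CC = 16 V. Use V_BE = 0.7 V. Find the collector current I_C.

I_C ≈ 0.78 mA

Thevenize the base divider: V_Th = V_CC·R_2/(R_1+R_2) = 16×12/192 = 1 V, R_Th = R_1‖R_2 = 11.2 kΩ.
Base-emitter loop: V_Th = I_B·R_Th + V_BE + (β+1)I_B·R_E, so I_B = (1 − 0.7) / (11.2 + 101×0.27) = 0.00779 mA.
I_C = β·I_B = 100×0.00779 = 0.779 mA, and I_E = (β+1)I_B = 0.787 mA.
V_CE = V_CC − I_C·R_C − I_E·R_E = 16 − 0.779×1 − 0.787×0.27 = 15 V.
V_CE = 15 V > 0.2 V confirms active-region operation.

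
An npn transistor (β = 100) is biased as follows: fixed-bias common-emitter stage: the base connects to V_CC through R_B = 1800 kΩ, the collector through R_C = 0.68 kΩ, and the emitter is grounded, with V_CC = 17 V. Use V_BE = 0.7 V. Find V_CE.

V_CE ≈ 16 V

Base loop: V_CC = I_B·R_B + V_BE, so I_B = (17 − 0.7)/1800 kΩ = 0.00906 mA.
In the active region I_C = β·I_B = 100 × 0.00906 = 0.906 mA.
Collector loop: V_CE = V_CC − I_C·R_C = 17 − 0.906×0.68 = 16.4 V.
Since V_CE = 16.4 V > V_CE(sat) ≈ 0.2 V, the transistor is in the active region as assumed.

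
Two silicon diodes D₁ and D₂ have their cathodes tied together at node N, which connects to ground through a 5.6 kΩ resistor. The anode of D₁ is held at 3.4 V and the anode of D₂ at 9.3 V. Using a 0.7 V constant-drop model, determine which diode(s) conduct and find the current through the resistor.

Assume both conduct. Then node N would need to be at both 3.4−0.7 = 2.7 V and 9.3−0.7 = 8.6 V, which is impossible.
Assume only D₂ conducts: V_N = 9.3 − 0.7 = 8.6 V, so I_R = 8.6/5.6 = 1.54 mA.
Check D₁: its anode-to-cathode voltage is 3.4 − 8.6 = -5.2 V < 0.7 V, so it is off. The assumption is consistent.

Only D₂ conducts; I_R ≈ 1.5 mA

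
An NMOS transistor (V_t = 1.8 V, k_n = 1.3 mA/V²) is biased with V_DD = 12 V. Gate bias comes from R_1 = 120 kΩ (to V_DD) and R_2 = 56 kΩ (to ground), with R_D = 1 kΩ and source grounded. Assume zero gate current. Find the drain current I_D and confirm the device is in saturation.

I_D ≈ 2.6 mA

V_G = V_DD·R_2/(R_1+R_2) = 12×56/176 = 3.82 V. With the source grounded, V_GS = V_G = 3.82 V.
Assume saturation: I_D = (k_n/2)(V_GS − V_t)² = (1.3/2)×(3.82 − 1.8)² = 0.65×2.02² = 2.65 mA.
V_DS = V_DD − I_D·R_D = 12 − 2.65×1 = 9.35 V.
Saturation requires V_DS ≥ V_GS − V_t = 2.02 V; 9.35 ≥ 2.02 ✓.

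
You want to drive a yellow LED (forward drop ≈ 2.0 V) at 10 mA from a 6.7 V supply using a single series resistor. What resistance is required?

R ≈ 0.47 kΩ

The resistor drops V_S − V_D = 6.7 − 2.0 = 4.7 V at 10 mA.
R = 4.7 V / 10 mA = 0.47 kΩ.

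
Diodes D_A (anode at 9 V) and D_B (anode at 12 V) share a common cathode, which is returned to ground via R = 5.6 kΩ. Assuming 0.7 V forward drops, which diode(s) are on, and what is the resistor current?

Only D_B conducts; I_R ≈ 2 mA

Assume both conduct. Then node N would need to be at both 9−0.7 = 8.3 V and 12−0.7 = 11.3 V, which is impossible.
Assume only D_B conducts: V_N = 12 − 0.7 = 11.3 V, so I_R = 11.3/5.6 = 2.02 mA.
Check D_A: its anode-to-cathode voltage is 9 − 11.3 = -2.3 V < 0.7 V, so it is off. The assumption is consistent.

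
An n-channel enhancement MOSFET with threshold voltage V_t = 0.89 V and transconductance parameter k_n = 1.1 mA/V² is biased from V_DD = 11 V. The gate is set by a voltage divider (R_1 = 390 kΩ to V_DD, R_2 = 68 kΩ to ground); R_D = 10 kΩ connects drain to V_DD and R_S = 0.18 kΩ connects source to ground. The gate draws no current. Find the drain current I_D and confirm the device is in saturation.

V_G = V_DD·R_2/(R_1+R_2) = 11×68/458 = 1.63 V.
Assume saturation: I_D = (k_n/2)(V_GS − V_t)² with V_GS = V_G − I_D·R_S = 1.63 − 0.18·I_D.
Substituting gives 0.0178·I_D² − 1.15·I_D + 0.304 = 0, with roots I_D = 0.266 or 64.1 mA.
The root I_D = 64.1 mA gives V_GS = -9.91 V ≤ V_t, so take I_D = 0.266 mA.
Then V_GS = 1.59 V and V_DS = V_DD − I_D(R_D+R_S) = 11 − 0.266×10.2 = 8.29 V.
Saturation requires V_DS ≥ V_GS − V_t = 0.695 V; 8.29 ≥ 0.695 ✓.

I_D ≈ 0.27 mA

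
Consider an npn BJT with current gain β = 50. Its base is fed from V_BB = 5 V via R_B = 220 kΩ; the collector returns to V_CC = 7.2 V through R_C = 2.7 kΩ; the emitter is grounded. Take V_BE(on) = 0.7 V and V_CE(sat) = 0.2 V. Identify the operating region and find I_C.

active; I_C ≈ 0.98 mA

Assume active. Base-emitter loop: I_B = (V_BB − V_BE)/R_B = (5 − 0.7)/220 = 0.0195 mA.
I_C = β·I_B = 50×0.0195 = 0.977 mA.
V_CE = V_CC − I_C·R_C = 7.2 − 0.977×2.7 = 4.56 V > V_CE(sat), so the active-region assumption holds.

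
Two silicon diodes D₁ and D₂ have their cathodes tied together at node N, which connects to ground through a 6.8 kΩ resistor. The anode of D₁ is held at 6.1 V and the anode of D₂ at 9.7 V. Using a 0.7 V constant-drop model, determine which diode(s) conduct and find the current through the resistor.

Only D₂ conducts; I_R ≈ 1.3 mA

Assume both conduct. Then node N would need to be at both 6.1−0.7 = 5.4 V and 9.7−0.7 = 9 V, which is impossible.
Assume only D₂ conducts: V_N = 9.7 − 0.7 = 9 V, so I_R = 9/6.8 = 1.32 mA.
Check D₁: its anode-to-cathode voltage is 6.1 − 9 = -2.9 V < 0.7 V, so it is off. The assumption is consistent.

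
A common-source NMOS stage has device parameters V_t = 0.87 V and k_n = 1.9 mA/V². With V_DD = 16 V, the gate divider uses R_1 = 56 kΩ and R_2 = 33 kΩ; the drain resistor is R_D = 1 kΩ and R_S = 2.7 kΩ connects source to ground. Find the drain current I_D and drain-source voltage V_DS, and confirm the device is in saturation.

I_D ≈ 1.4 mA, V_DS ≈ 11 V

V_G = V_DD·R_2/(R_1+R_2) = 16×33/89 = 5.93 V.
Assume saturation: I_D = (k_n/2)(V_GS − V_t)² with V_GS = V_G − I_D·R_S = 5.93 − 2.7·I_D.
Substituting gives 6.93·I_D² − 27·I_D + 24.3 = 0, with roots I_D = 1.42 or 2.47 mA.
The root I_D = 2.47 mA gives V_GS = -0.743 V ≤ V_t, so take I_D = 1.42 mA.
Then V_GS = 2.09 V and V_DS = V_DD − I_D(R_D+R_S) = 16 − 1.42×3.7 = 10.7 V.
Saturation requires V_DS ≥ V_GS − V_t = 1.22 V; 10.7 ≥ 1.22 ✓.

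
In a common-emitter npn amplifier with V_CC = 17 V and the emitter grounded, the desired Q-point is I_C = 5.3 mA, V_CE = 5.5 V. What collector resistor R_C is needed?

R_C ≈ 2.2 kΩ

Collector loop: V_CC = I_C·R_C + V_CE.
R_C = (V_CC − V_CE)/I_C = (17 − 5.5)/5.3 = 2.17 kΩ.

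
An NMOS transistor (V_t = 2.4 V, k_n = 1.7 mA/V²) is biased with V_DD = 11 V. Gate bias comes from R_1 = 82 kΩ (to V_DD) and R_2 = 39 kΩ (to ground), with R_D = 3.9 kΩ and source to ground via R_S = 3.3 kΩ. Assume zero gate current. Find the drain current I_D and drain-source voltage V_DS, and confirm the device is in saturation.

I_D ≈ 0.2 mA, V_DS ≈ 9.6 V

V_G = V_DD·R_2/(R_1+R_2) = 11×39/121 = 3.55 V.
Assume saturation: I_D = (k_n/2)(V_GS − V_t)² with V_GS = V_G − I_D·R_S = 3.55 − 3.3·I_D.
Substituting gives 9.26·I_D² − 7.43·I_D + 1.12 = 0, with roots I_D = 0.2 or 0.602 mA.
The root I_D = 0.602 mA gives V_GS = 1.56 V ≤ V_t, so take I_D = 0.2 mA.
Then V_GS = 2.89 V and V_DS = V_DD − I_D(R_D+R_S) = 11 − 0.2×7.2 = 9.56 V.
Saturation requires V_DS ≥ V_GS − V_t = 0.485 V; 9.56 ≥ 0.485 ✓.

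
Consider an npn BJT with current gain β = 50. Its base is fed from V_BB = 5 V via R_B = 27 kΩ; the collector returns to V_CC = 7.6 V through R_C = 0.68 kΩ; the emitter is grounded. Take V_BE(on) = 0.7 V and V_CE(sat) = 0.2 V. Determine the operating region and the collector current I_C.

Assume active. Base-emitter loop: I_B = (V_BB − V_BE)/R_B = (5 − 0.7)/27 = 0.159 mA.
I_C = β·I_B = 50×0.159 = 7.96 mA.
V_CE = V_CC − I_C·R_C = 7.6 − 7.96×0.68 = 2.19 V > V_CE(sat), so the active-region assumption holds.

active; I_C ≈ 8 mA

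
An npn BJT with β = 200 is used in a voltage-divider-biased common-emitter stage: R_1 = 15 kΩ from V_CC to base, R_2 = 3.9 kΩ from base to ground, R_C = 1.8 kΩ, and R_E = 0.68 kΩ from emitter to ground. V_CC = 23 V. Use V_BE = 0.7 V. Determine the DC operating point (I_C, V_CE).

I_C ≈ 5.8 mA, V_CE ≈ 8.6 V

Thevenize the base divider: V_Th = V_CC·R_2/(R_1+R_2) = 23×3.9/18.9 = 4.75 V, R_Th = R_1‖R_2 = 3.1 kΩ.
Base-emitter loop: V_Th = I_B·R_Th + V_BE + (β+1)I_B·R_E, so I_B = (4.75 − 0.7) / (3.1 + 201×0.68) = 0.0289 mA.
I_C = β·I_B = 200×0.0289 = 5.79 mA, and I_E = (β+1)I_B = 5.82 mA.
V_CE = V_CC − I_C·R_C − I_E·R_E = 23 − 5.79×1.8 − 5.82×0.68 = 8.62 V.
V_CE = 8.62 V > 0.2 V confirms active-region operation.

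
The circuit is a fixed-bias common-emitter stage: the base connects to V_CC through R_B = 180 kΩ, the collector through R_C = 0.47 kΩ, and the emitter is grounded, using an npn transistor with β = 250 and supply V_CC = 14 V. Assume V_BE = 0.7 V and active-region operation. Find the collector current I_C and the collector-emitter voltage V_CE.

Base loop: V_CC = I_B·R_B + V_BE, so I_B = (14 − 0.7)/180 kΩ = 0.0739 mA.
In the active region I_C = β·I_B = 250 × 0.0739 = 18.5 mA.
Collector loop: V_CE = V_CC − I_C·R_C = 14 − 18.5×0.47 = 5.32 V.
Since V_CE = 5.32 V > V_CE(sat) ≈ 0.2 V, the transistor is in the active region as assumed.

I_C ≈ 18 mA, V_CE ≈ 5.3 V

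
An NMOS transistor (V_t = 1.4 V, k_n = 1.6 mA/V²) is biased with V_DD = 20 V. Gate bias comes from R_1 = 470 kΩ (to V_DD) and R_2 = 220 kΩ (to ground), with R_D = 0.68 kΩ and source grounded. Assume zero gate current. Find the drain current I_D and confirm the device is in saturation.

I_D ≈ 20 mA

V_G = V_DD·R_2/(R_1+R_2) = 20×220/690 = 6.38 V. With the source grounded, V_GS = V_G = 6.38 V.
Assume saturation: I_D = (k_n/2)(V_GS − V_t)² = (1.6/2)×(6.38 − 1.4)² = 0.8×4.98² = 19.8 mA.
V_DS = V_DD − I_D·R_D = 20 − 19.8×0.68 = 6.53 V.
Saturation requires V_DS ≥ V_GS − V_t = 4.98 V; 6.53 ≥ 4.98 ✓.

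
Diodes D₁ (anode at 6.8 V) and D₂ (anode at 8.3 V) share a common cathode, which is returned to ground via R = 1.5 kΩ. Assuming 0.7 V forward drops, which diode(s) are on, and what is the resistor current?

Assume both conduct. Then node N would need to be at both 6.8−0.7 = 6.1 V and 8.3−0.7 = 7.6 V, which is impossible.
Assume only D₂ conducts: V_N = 8.3 − 0.7 = 7.6 V, so I_R = 7.6/1.5 = 5.07 mA.
Check D₁: its anode-to-cathode voltage is 6.8 − 7.6 = -0.8 V < 0.7 V, so it is off. The assumption is consistent.

Only D₂ conducts; I_R ≈ 5.1 mA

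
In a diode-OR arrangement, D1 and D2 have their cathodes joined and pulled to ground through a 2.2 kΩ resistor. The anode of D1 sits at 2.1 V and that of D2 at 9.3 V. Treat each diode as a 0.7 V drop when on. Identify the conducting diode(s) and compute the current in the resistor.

Only D2 conducts; I_R ≈ 3.9 mA

Assume both conduct. Then node N would need to be at both 2.1−0.7 = 1.4 V and 9.3−0.7 = 8.6 V, which is impossible.
Assume only D2 conducts: V_N = 9.3 − 0.7 = 8.6 V, so I_R = 8.6/2.2 = 3.91 mA.
Check D1: its anode-to-cathode voltage is 2.1 − 8.6 = -6.5 V < 0.7 V, so it is off. The assumption is consistent.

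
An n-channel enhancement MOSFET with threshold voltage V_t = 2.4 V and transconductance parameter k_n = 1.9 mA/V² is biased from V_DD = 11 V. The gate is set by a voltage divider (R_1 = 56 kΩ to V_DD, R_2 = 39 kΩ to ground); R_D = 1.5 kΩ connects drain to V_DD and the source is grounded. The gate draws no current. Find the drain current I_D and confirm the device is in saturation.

V_G = V_DD·R_2/(R_1+R_2) = 11×39/95 = 4.52 V. With the source grounded, V_GS = V_G = 4.52 V.
Assume saturation: I_D = (k_n/2)(V_GS − V_t)² = (1.9/2)×(4.52 − 2.4)² = 0.95×2.12² = 4.25 mA.
V_DS = V_DD − I_D·R_D = 11 − 4.25×1.5 = 4.62 V.
Saturation requires V_DS ≥ V_GS − V_t = 2.12 V; 4.62 ≥ 2.12 ✓.

I_D ≈ 4.3 mA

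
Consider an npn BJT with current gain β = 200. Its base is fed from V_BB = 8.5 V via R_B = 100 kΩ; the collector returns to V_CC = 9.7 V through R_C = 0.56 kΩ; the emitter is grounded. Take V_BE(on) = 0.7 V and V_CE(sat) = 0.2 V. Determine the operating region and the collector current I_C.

active; I_C ≈ 16 mA

Assume active. Base-emitter loop: I_B = (V_BB − V_BE)/R_B = (8.5 − 0.7)/100 = 0.078 mA.
I_C = β·I_B = 200×0.078 = 15.6 mA.
V_CE = V_CC − I_C·R_C = 9.7 − 15.6×0.56 = 0.964 V > V_CE(sat), so the active-region assumption holds.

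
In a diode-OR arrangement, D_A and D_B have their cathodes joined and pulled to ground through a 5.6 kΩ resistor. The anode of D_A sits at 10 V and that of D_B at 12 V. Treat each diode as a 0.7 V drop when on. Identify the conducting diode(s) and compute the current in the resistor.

Assume both conduct. Then node N would need to be at both 10−0.7 = 9.3 V and 12−0.7 = 11.3 V, which is impossible.
Assume only D_B conducts: V_N = 12 − 0.7 = 11.3 V, so I_R = 11.3/5.6 = 2.02 mA.
Check D_A: its anode-to-cathode voltage is 10 − 11.3 = -1.3 V < 0.7 V, so it is off. The assumption is consistent.

Only D_B conducts; I_R ≈ 2 mA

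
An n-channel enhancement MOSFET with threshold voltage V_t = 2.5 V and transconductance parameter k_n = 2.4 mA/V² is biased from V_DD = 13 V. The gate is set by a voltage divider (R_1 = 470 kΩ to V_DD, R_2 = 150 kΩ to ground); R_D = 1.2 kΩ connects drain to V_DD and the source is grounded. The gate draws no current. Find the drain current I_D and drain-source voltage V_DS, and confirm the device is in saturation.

V_G = V_DD·R_2/(R_1+R_2) = 13×150/620 = 3.15 V. With the source grounded, V_GS = V_G = 3.15 V.
Assume saturation: I_D = (k_n/2)(V_GS − V_t)² = (2.4/2)×(3.15 − 2.5)² = 1.2×0.645² = 0.499 mA.
V_DS = V_DD − I_D·R_D = 13 − 0.499×1.2 = 12.4 V.
Saturation requires V_DS ≥ V_GS − V_t = 0.645 V; 12.4 ≥ 0.645 ✓.

I_D ≈ 0.5 mA, V_DS ≈ 12 V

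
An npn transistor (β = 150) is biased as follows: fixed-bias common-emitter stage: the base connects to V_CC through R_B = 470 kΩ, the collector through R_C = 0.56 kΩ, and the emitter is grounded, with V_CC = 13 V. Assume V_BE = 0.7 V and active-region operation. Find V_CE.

Base loop: V_CC = I_B·R_B + V_BE, so I_B = (13 − 0.7)/470 kΩ = 0.0262 mA.
In the active region I_C = β·I_B = 150 × 0.0262 = 3.93 mA.
Collector loop: V_CE = V_CC − I_C·R_C = 13 − 3.93×0.56 = 10.8 V.
Since V_CE = 10.8 V > V_CE(sat) ≈ 0.2 V, the transistor is in the active region as assumed.

V_CE ≈ 11 V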